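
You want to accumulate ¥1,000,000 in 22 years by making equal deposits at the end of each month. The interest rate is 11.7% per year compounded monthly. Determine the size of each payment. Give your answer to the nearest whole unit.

Level ordinary annuity; solve FV = PMT × [((1+r)^n − 1)/r] for PMT.
Periodic rate r = 0.117/12 per month; n is counted in months.
With n = 264: PMT = 1,000,000 / ([((1+r)^n − 1)/r]) = ¥816

¥816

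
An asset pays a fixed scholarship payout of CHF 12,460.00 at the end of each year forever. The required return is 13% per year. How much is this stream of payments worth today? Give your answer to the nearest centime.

CHF 95,846.15

Periodic rate r = 0.13 per year.
Level perpetuity: PV = PMT / r = 12,460 / (0.13) = CHF 95,846.15.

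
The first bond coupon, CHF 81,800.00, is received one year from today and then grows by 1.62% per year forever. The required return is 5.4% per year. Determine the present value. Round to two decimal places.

CHF 2,164,021.16

Periodic rate r = 0.054 per year.
Growing perpetuity (Gordon): PV = PMT₁ / (r − g) = 81,800 / (r − 0.0162) = CHF 2,164,021.16.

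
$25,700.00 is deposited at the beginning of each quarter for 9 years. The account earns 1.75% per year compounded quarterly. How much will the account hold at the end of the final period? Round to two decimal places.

$1,004,051.89

This is an annuity due: 36 deposits of $25,700.00 at the beginning of each quarter.
Periodic rate r = 0.0175/4 per quarter; n is counted in quarters.
FV = PMT × [((1+r)^n − 1)/r] × (1+r) = 25,700 × [(1+r)^36 − 1] / r × (1+r) = $1,004,051.89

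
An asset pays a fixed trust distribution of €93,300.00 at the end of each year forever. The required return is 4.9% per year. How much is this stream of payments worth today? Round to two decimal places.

Periodic rate r = 0.049 per year.
Level perpetuity: PV = PMT / r = 93,300 / (0.049) = €1,904,081.63.

€1,904,081.63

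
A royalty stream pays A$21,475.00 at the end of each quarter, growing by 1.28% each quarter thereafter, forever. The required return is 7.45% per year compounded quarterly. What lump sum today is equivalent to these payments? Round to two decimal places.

Periodic rate r = 0.0745/4 per quarter.
Growing perpetuity (Gordon): PV = PMT₁ / (r − g) = 21,475 / (r − 0.0128) = A$3,686,695.28.

A$3,686,695.28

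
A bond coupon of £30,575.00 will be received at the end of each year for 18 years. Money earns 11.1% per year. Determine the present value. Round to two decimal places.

This is an ordinary annuity: 18 payments of £30,575.00 at the end of each year.
Periodic rate r = 0.111 per year.
PV = PMT × [(1 − (1+r)^−n)/r] = 30,575 × [1 − (1+r)^−18] / r = £234,032.33

£234,032.33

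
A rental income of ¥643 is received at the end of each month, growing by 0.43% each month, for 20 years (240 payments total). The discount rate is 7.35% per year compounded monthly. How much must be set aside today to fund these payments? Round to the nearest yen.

¥124,445

Periodic rate r = 0.0735/12 per month; n is counted in months.
Growing ordinary annuity: PV = PMT₁ × [1 − ((1+g)/(1+r))^n] / (r − g) = 643 × [1 − ((1+0.0043)/(1+r))^240] / (r − 0.0043) = ¥124,445.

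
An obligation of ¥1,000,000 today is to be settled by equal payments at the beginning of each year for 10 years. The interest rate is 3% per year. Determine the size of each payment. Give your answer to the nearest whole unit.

Level annuity due; solve PV = PMT × [(1 − (1+r)^−n)/r] × (1+r) for PMT.
Periodic rate r = 0.03 per year.
With n = 10: PMT = 1,000,000 / ([(1 − (1+r)^−n)/r] × (1+r)) = ¥113,816

¥113,816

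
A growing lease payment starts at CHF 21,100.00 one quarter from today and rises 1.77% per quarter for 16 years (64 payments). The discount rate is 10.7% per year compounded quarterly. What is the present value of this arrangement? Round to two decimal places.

Periodic rate r = 0.107/4 per quarter; n is counted in quarters.
Growing ordinary annuity: PV = PMT₁ × [1 − ((1+g)/(1+r))^n] / (r − g) = 21,100 × [1 − ((1+0.0177)/(1+r))^64] / (r − 0.0177) = CHF 1,008,497.61.

CHF 1,008,497.61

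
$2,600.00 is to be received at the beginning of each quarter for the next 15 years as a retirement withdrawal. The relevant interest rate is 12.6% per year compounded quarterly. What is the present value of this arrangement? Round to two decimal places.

This is an annuity due: 60 payments of $2,600.00 at the beginning of each quarter.
Periodic rate r = 0.126/4 per quarter; n is counted in quarters.
PV = PMT × [(1 − (1+r)^−n)/r] × (1+r) = 2,600 × [1 − (1+r)^−60] / r × (1+r) = $71,896.94

$71,896.94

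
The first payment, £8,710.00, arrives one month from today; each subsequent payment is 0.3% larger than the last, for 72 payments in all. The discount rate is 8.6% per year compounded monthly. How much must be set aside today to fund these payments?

£539,442.79

Periodic rate r = 0.086/12 per month; n is counted in months.
Growing ordinary annuity: PV = PMT₁ × [1 − ((1+g)/(1+r))^n] / (r − g) = 8,710 × [1 − ((1+0.003)/(1+r))^72] / (r − 0.003) = £539,442.79.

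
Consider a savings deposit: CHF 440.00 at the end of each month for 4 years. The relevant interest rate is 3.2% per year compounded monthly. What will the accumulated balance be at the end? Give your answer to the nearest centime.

CHF 22,499.30

This is an ordinary annuity: 48 deposits of CHF 440.00 at the end of each month.
Periodic rate r = 0.032/12 per month; n is counted in months.
FV = PMT × [((1+r)^n − 1)/r] = 440 × [(1+r)^48 − 1] / r = CHF 22,499.30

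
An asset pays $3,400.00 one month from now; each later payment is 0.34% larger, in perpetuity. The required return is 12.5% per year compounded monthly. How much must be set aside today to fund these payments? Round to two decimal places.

Periodic rate r = 0.125/12 per month.
Growing perpetuity (Gordon): PV = PMT₁ / (r − g) = 3,400 / (r − 0.0034) = $484,560.57.

$484,560.57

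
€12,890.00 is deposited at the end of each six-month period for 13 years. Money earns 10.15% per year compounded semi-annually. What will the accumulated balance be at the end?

€666,038.26

This is an ordinary annuity: 26 deposits of €12,890.00 at the end of each six-month period.
Periodic rate r = 0.1015/2 per half-year; n is counted in half-years.
FV = PMT × [((1+r)^n − 1)/r] = 12,890 × [(1+r)^26 − 1] / r = €666,038.26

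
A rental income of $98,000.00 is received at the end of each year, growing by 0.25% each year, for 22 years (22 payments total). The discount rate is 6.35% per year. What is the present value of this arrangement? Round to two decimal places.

$1,168,503.27

Periodic rate r = 0.0635 per year.
Growing ordinary annuity: PV = PMT₁ × [1 − ((1+g)/(1+r))^n] / (r − g) = 98,000 × [1 − ((1+0.0025)/(1+r))^22] / (r − 0.0025) = $1,168,503.27.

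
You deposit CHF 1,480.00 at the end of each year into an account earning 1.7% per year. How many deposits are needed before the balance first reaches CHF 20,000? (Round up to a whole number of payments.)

13 payments

Periodic rate r = 0.017 per year.
Ordinary annuity FV: 20,000 = 1,480 × [((1+r)^n − 1)/r].
(1+r)^n = 1 + 20,000 × r / 1,480, so n = ln(1 + 20,000·r/1,480) / ln(1+r) = 12.27.
Round up to a whole number of payments: n = 13.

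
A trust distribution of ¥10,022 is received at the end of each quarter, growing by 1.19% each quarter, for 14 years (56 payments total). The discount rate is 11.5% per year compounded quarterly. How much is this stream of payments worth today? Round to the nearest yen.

¥358,888

Periodic rate r = 0.115/4 per quarter; n is counted in quarters.
Growing ordinary annuity: PV = PMT₁ × [1 − ((1+g)/(1+r))^n] / (r − g) = 10,022 × [1 − ((1+0.0119)/(1+r))^56] / (r − 0.0119) = ¥358,888.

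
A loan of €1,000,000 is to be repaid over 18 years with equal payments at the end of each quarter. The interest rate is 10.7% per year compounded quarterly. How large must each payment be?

€31,450.81

Level ordinary annuity; solve PV = PMT × [(1 − (1+r)^−n)/r] for PMT.
Periodic rate r = 0.107/4 per quarter; n is counted in quarters.
With n = 72: PMT = 1,000,000 / ([(1 − (1+r)^−n)/r]) = €31,450.81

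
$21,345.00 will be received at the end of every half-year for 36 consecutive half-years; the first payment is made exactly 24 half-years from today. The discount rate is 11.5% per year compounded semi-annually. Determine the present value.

$88,896.10

Ordinary annuity of 36 payments, first payment at period 24.
Periodic rate r = 0.115/2 per half-year; n is counted in half-years.
The ordinary-annuity PV formula values the stream one period before the first payment (period 23); discount that back 23 periods:
PV₀ = 21,345 × [1 − (1+r)^−36] / r × (1+r)^−23 = $88,896.10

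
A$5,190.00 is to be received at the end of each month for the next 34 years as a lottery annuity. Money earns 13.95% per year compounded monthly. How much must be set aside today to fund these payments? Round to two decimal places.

A$442,454.04

This is an ordinary annuity: 408 payments of A$5,190.00 at the end of each month.
Periodic rate r = 0.1395/12 per month; n is counted in months.
PV = PMT × [(1 − (1+r)^−n)/r] = 5,190 × [1 − (1+r)^−408] / r = A$442,454.04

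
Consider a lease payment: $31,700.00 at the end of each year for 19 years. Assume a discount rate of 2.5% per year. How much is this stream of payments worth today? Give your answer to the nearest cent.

This is an ordinary annuity: 19 payments of $31,700.00 at the end of each year.
Periodic rate r = 0.025 per year.
PV = PMT × [(1 − (1+r)^−n)/r] = 31,700 × [1 − (1+r)^−19] / r = $474,830.86

$474,830.86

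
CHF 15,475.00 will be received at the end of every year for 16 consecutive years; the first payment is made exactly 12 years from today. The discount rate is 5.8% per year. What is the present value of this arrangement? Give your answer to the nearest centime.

CHF 85,280.44

Ordinary annuity of 16 payments, first payment at period 12.
Periodic rate r = 0.058 per year.
The ordinary-annuity PV formula values the stream one period before the first payment (period 11); discount that back 11 periods:
PV₀ = 15,475 × [1 − (1+r)^−16] / r × (1+r)^−11 = CHF 85,280.44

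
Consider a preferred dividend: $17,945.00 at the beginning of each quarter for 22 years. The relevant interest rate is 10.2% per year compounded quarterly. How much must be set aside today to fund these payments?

$642,965.83

This is an annuity due: 88 payments of $17,945.00 at the beginning of each quarter.
Periodic rate r = 0.102/4 per quarter; n is counted in quarters.
PV = PMT × [(1 − (1+r)^−n)/r] × (1+r) = 17,945 × [1 − (1+r)^−88] / r × (1+r) = $642,965.83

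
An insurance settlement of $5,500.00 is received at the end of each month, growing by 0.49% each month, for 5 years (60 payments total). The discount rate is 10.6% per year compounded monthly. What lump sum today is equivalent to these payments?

Periodic rate r = 0.106/12 per month; n is counted in months.
Growing ordinary annuity: PV = PMT₁ × [1 − ((1+g)/(1+r))^n] / (r − g) = 5,500 × [1 − ((1+0.0049)/(1+r))^60] / (r − 0.0049) = $292,172.21.

$292,172.21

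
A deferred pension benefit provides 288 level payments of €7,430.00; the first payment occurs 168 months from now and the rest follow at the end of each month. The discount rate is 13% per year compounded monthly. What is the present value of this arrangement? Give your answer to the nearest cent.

Ordinary annuity of 288 payments, first payment at period 168.
Periodic rate r = 0.13/12 per month; n is counted in months.
The ordinary-annuity PV formula values the stream one period before the first payment (period 167); discount that back 167 periods:
PV₀ = 7,430 × [1 − (1+r)^−288] / r × (1+r)^−167 = €108,339.77

€108,339.77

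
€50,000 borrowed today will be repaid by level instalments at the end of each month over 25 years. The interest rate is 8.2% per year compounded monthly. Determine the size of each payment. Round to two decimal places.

Level ordinary annuity; solve PV = PMT × [(1 − (1+r)^−n)/r] for PMT.
Periodic rate r = 0.082/12 per month; n is counted in months.
With n = 300: PMT = 50,000 / ([(1 − (1+r)^−n)/r]) = €392.56

€392.56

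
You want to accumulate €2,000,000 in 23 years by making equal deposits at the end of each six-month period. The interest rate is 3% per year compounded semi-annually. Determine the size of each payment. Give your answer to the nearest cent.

Level ordinary annuity; solve FV = PMT × [((1+r)^n − 1)/r] for PMT.
Periodic rate r = 0.03/2 per half-year; n is counted in half-years.
With n = 46: PMT = 2,000,000 / ([((1+r)^n − 1)/r]) = €30,502.49

€30,502.49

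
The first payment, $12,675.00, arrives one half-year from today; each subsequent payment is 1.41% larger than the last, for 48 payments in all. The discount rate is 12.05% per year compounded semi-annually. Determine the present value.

Periodic rate r = 0.1205/2 per half-year; n is counted in half-years.
Growing ordinary annuity: PV = PMT₁ × [1 − ((1+g)/(1+r))^n] / (r − g) = 12,675 × [1 − ((1+0.0141)/(1+r))^48] / (r − 0.0141) = $242,209.72.

$242,209.72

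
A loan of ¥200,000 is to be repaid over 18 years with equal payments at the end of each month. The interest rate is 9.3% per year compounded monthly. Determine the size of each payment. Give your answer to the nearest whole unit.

Level ordinary annuity; solve PV = PMT × [(1 − (1+r)^−n)/r] for PMT.
Periodic rate r = 0.093/12 per month; n is counted in months.
With n = 216: PMT = 200,000 / ([(1 − (1+r)^−n)/r]) = ¥1,911

¥1,911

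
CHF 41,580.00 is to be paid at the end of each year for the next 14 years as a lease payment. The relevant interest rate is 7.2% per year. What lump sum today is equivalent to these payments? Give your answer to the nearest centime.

This is an ordinary annuity: 14 payments of CHF 41,580.00 at the end of each year.
Periodic rate r = 0.072 per year.
PV = PMT × [(1 − (1+r)^−n)/r] = 41,580 × [1 − (1+r)^−14] / r = CHF 359,314.95

CHF 359,314.95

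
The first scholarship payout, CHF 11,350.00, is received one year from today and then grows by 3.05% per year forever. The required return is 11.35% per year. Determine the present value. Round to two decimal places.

Periodic rate r = 0.1135 per year.
Growing perpetuity (Gordon): PV = PMT₁ / (r − g) = 11,350 / (r − 0.0305) = CHF 136,746.99.

CHF 136,746.99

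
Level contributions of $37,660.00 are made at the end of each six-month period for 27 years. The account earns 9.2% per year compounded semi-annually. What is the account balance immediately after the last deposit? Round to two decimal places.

$8,467,406.33

This is an ordinary annuity: 54 deposits of $37,660.00 at the end of each six-month period.
Periodic rate r = 0.092/2 per half-year; n is counted in half-years.
FV = PMT × [((1+r)^n − 1)/r] = 37,660 × [(1+r)^54 − 1] / r = $8,467,406.33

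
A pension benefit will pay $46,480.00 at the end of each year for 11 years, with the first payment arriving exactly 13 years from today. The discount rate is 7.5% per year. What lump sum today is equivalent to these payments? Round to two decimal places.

$142,759.18

Ordinary annuity of 11 payments, first payment at period 13.
Periodic rate r = 0.075 per year.
The ordinary-annuity PV formula values the stream one period before the first payment (period 12); discount that back 12 periods:
PV₀ = 46,480 × [1 − (1+r)^−11] / r × (1+r)^−12 = $142,759.18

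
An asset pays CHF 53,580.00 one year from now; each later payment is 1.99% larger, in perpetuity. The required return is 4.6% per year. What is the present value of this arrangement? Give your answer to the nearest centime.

Periodic rate r = 0.046 per year.
Growing perpetuity (Gordon): PV = PMT₁ / (r − g) = 53,580 / (r − 0.0199) = CHF 2,052,873.56.

CHF 2,052,873.56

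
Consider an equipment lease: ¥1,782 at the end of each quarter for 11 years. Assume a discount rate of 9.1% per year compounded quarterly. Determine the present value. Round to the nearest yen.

This is an ordinary annuity: 44 payments of ¥1,782 at the end of each quarter.
Periodic rate r = 0.091/4 per quarter; n is counted in quarters.
PV = PMT × [(1 − (1+r)^−n)/r] = 1,782 × [1 − (1+r)^−44] / r = ¥49,218

¥49,218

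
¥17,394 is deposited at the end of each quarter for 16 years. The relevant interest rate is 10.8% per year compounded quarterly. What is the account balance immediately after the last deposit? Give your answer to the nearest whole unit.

¥2,900,189

This is an ordinary annuity: 64 deposits of ¥17,394 at the end of each quarter.
Periodic rate r = 0.108/4 per quarter; n is counted in quarters.
FV = PMT × [((1+r)^n − 1)/r] = 17,394 × [(1+r)^64 − 1] / r = ¥2,900,189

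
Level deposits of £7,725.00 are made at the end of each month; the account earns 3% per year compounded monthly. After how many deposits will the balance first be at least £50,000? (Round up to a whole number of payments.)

7 payments

Periodic rate r = 0.03/12 per month; n is counted in months.
Ordinary annuity FV: 50,000 = 7,725 × [((1+r)^n − 1)/r].
(1+r)^n = 1 + 50,000 × r / 7,725, so n = ln(1 + 50,000·r/7,725) / ln(1+r) = 6.43.
Round up to a whole number of payments: n = 7.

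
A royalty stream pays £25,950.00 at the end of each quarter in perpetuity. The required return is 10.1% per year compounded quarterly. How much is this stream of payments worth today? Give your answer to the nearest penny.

£1,027,722.77

Periodic rate r = 0.101/4 per quarter.
Level perpetuity: PV = PMT / r = 25,950 / (0.101/4) = £1,027,722.77.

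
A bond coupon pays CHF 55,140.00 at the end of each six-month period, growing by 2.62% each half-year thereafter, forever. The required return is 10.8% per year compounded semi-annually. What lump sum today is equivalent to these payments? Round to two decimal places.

CHF 1,983,453.24

Periodic rate r = 0.108/2 per half-year.
Growing perpetuity (Gordon): PV = PMT₁ / (r − g) = 55,140 / (r − 0.0262) = CHF 1,983,453.24.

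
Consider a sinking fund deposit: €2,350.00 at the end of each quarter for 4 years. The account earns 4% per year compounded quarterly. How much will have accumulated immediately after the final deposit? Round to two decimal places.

€40,555.98

This is an ordinary annuity: 16 deposits of €2,350.00 at the end of each quarter.
Periodic rate r = 0.04/4 per quarter; n is counted in quarters.
FV = PMT × [((1+r)^n − 1)/r] = 2,350 × [(1+r)^16 − 1] / r = €40,555.98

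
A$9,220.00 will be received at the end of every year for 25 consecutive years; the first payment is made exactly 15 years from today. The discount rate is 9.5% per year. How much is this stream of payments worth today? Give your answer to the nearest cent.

A$24,422.71

Ordinary annuity of 25 payments, first payment at period 15.
Periodic rate r = 0.095 per year.
The ordinary-annuity PV formula values the stream one period before the first payment (period 14); discount that back 14 periods:
PV₀ = 9,220 × [1 − (1+r)^−25] / r × (1+r)^−14 = A$24,422.71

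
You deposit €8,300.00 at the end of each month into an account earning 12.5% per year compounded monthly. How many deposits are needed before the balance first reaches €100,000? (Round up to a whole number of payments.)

Periodic rate r = 0.125/12 per month; n is counted in months.
Ordinary annuity FV: 100,000 = 8,300 × [((1+r)^n − 1)/r].
(1+r)^n = 1 + 100,000 × r / 8,300, so n = ln(1 + 100,000·r/8,300) / ln(1+r) = 11.41.
Round up to a whole number of payments: n = 12.

12 payments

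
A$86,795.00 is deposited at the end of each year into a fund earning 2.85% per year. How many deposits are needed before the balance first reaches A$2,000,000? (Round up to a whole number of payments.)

Periodic rate r = 0.0285 per year.
Ordinary annuity FV: 2,000,000 = 86,795 × [((1+r)^n − 1)/r].
(1+r)^n = 1 + 2,000,000 × r / 86,795, so n = ln(1 + 2,000,000·r/86,795) / ln(1+r) = 17.96.
Round up to a whole number of payments: n = 18.

18 payments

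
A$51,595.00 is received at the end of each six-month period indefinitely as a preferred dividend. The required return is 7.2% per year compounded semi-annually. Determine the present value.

Periodic rate r = 0.072/2 per half-year.
Level perpetuity: PV = PMT / r = 51,595 / (0.072/2) = A$1,433,194.44.

A$1,433,194.44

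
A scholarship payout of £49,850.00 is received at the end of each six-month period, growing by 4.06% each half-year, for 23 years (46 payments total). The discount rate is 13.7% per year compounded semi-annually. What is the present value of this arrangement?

Periodic rate r = 0.137/2 per half-year; n is counted in half-years.
Growing ordinary annuity: PV = PMT₁ × [1 − ((1+g)/(1+r))^n] / (r − g) = 49,850 × [1 − ((1+0.0406)/(1+r))^46] / (r − 0.0406) = £1,257,698.32.

£1,257,698.32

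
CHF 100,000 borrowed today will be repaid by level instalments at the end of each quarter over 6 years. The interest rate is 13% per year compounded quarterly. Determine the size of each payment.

CHF 6,064.89

Level ordinary annuity; solve PV = PMT × [(1 − (1+r)^−n)/r] for PMT.
Periodic rate r = 0.13/4 per quarter; n is counted in quarters.
With n = 24: PMT = 100,000 / ([(1 − (1+r)^−n)/r]) = CHF 6,064.89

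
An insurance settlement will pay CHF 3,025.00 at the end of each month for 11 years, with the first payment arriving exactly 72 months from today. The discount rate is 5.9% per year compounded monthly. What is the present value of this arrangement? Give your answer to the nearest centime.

CHF 207,002.40

Ordinary annuity of 132 payments, first payment at period 72.
Periodic rate r = 0.059/12 per month; n is counted in months.
The ordinary-annuity PV formula values the stream one period before the first payment (period 71); discount that back 71 periods:
PV₀ = 3,025 × [1 − (1+r)^−132] / r × (1+r)^−71 = CHF 207,002.40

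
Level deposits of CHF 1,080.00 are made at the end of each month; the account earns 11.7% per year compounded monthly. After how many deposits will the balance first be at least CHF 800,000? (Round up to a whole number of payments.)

Periodic rate r = 0.117/12 per month; n is counted in months.
Ordinary annuity FV: 800,000 = 1,080 × [((1+r)^n − 1)/r].
(1+r)^n = 1 + 800,000 × r / 1,080, so n = ln(1 + 800,000·r/1,080) / ln(1+r) = 217.14.
Round up to a whole number of payments: n = 218.

218 payments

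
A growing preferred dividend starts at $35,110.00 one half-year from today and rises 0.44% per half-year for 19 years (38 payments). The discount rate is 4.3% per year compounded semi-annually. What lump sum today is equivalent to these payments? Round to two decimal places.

$972,202.23

Periodic rate r = 0.043/2 per half-year; n is counted in half-years.
Growing ordinary annuity: PV = PMT₁ × [1 − ((1+g)/(1+r))^n] / (r − g) = 35,110 × [1 − ((1+0.0044)/(1+r))^38] / (r − 0.0044) = $972,202.23.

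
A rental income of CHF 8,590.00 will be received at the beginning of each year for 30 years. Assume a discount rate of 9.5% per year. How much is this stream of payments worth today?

CHF 92,505.86

This is an annuity due: 30 payments of CHF 8,590.00 at the beginning of each year.
Periodic rate r = 0.095 per year.
PV = PMT × [(1 − (1+r)^−n)/r] × (1+r) = 8,590 × [1 − (1+r)^−30] / r × (1+r) = CHF 92,505.86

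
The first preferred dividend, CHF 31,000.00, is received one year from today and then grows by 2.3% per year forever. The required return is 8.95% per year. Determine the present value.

CHF 466,165.41

Periodic rate r = 0.0895 per year.
Growing perpetuity (Gordon): PV = PMT₁ / (r − g) = 31,000 / (r − 0.023) = CHF 466,165.41.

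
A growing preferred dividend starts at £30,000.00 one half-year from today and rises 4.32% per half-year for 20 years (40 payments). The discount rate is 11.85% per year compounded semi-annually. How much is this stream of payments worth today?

Periodic rate r = 0.1185/2 per half-year; n is counted in half-years.
Growing ordinary annuity: PV = PMT₁ × [1 − ((1+g)/(1+r))^n] / (r − g) = 30,000 × [1 − ((1+0.0432)/(1+r))^40] / (r − 0.0432) = £854,288.80.

£854,288.80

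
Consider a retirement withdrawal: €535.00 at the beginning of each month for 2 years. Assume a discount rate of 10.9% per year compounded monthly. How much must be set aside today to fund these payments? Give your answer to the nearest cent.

€11,594.57

This is an annuity due: 24 payments of €535.00 at the beginning of each month.
Periodic rate r = 0.109/12 per month; n is counted in months.
PV = PMT × [(1 − (1+r)^−n)/r] × (1+r) = 535 × [1 − (1+r)^−24] / r × (1+r) = €11,594.57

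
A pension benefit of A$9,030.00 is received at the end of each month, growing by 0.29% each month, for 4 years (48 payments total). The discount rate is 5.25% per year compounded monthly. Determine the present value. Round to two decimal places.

Periodic rate r = 0.0525/12 per month; n is counted in months.
Growing ordinary annuity: PV = PMT₁ × [1 − ((1+g)/(1+r))^n] / (r − g) = 9,030 × [1 − ((1+0.0029)/(1+r))^48] / (r − 0.0029) = A$416,988.35.

A$416,988.35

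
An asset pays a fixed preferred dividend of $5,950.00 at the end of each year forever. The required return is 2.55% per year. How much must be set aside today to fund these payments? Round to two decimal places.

Periodic rate r = 0.0255 per year.
Level perpetuity: PV = PMT / r = 5,950 / (0.0255) = $233,333.33.

$233,333.33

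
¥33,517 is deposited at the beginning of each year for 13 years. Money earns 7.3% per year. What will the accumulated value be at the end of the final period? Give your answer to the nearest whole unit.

¥738,574

This is an annuity due: 13 deposits of ¥33,517 at the beginning of each year.
Periodic rate r = 0.073 per year.
FV = PMT × [((1+r)^n − 1)/r] × (1+r) = 33,517 × [(1+r)^13 − 1] / r × (1+r) = ¥738,574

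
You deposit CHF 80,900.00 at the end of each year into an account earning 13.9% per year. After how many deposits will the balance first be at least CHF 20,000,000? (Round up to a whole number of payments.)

28 payments

Periodic rate r = 0.139 per year.
Ordinary annuity FV: 20,000,000 = 80,900 × [((1+r)^n − 1)/r].
(1+r)^n = 1 + 20,000,000 × r / 80,900, so n = ln(1 + 20,000,000·r/80,900) / ln(1+r) = 27.40.
Round up to a whole number of payments: n = 28.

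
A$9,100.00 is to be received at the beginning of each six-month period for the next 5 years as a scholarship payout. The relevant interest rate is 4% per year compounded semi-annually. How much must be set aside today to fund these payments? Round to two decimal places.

A$83,376.35

This is an annuity due: 10 payments of A$9,100.00 at the beginning of each six-month period.
Periodic rate r = 0.04/2 per half-year; n is counted in half-years.
PV = PMT × [(1 − (1+r)^−n)/r] × (1+r) = 9,100 × [1 − (1+r)^−10] / r × (1+r) = A$83,376.35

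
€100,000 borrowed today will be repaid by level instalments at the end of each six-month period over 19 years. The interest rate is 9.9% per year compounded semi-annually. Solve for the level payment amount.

Level ordinary annuity; solve PV = PMT × [(1 − (1+r)^−n)/r] for PMT.
Periodic rate r = 0.099/2 per half-year; n is counted in half-years.
With n = 38: PMT = 100,000 / ([(1 − (1+r)^−n)/r]) = €5,889.11

€5,889.11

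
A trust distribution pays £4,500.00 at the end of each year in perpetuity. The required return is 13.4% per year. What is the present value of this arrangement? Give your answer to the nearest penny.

£33,582.09

Periodic rate r = 0.134 per year.
Level perpetuity: PV = PMT / r = 4,500 / (0.134) = £33,582.09.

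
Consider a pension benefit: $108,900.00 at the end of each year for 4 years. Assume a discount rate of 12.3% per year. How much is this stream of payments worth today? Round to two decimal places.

$328,688.26

This is an ordinary annuity: 4 payments of $108,900.00 at the end of each year.
Periodic rate r = 0.123 per year.
PV = PMT × [(1 − (1+r)^−n)/r] = 108,900 × [1 − (1+r)^−4] / r = $328,688.26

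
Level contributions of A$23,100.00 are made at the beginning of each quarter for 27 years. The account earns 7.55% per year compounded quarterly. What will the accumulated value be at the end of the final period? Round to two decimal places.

This is an annuity due: 108 deposits of A$23,100.00 at the beginning of each quarter.
Periodic rate r = 0.0755/4 per quarter; n is counted in quarters.
FV = PMT × [((1+r)^n − 1)/r] × (1+r) = 23,100 × [(1+r)^108 − 1] / r × (1+r) = A$8,148,210.48

A$8,148,210.48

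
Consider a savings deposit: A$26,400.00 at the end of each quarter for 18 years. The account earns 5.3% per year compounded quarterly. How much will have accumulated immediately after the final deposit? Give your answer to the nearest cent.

This is an ordinary annuity: 72 deposits of A$26,400.00 at the end of each quarter.
Periodic rate r = 0.053/4 per quarter; n is counted in quarters.
FV = PMT × [((1+r)^n − 1)/r] = 26,400 × [(1+r)^72 − 1] / r = A$3,147,795.99

A$3,147,795.99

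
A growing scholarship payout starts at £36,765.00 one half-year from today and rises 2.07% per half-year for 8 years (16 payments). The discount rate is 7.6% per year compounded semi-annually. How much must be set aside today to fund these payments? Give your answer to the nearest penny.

£501,089.83

Periodic rate r = 0.076/2 per half-year; n is counted in half-years.
Growing ordinary annuity: PV = PMT₁ × [1 − ((1+g)/(1+r))^n] / (r − g) = 36,765 × [1 − ((1+0.0207)/(1+r))^16] / (r − 0.0207) = £501,089.83.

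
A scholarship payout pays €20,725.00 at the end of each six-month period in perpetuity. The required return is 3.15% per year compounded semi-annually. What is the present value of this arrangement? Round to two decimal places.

€1,315,873.02

Periodic rate r = 0.0315/2 per half-year.
Level perpetuity: PV = PMT / r = 20,725 / (0.0315/2) = €1,315,873.02.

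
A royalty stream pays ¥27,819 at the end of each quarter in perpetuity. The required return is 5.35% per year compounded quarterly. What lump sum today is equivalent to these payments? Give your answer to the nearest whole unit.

Periodic rate r = 0.0535/4 per quarter.
Level perpetuity: PV = PMT / r = 27,819 / (0.0535/4) = ¥2,079,925.

¥2,079,925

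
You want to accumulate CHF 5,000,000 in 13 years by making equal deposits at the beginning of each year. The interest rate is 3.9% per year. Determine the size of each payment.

Level annuity due; solve FV = PMT × [((1+r)^n − 1)/r] × (1+r) for PMT.
Periodic rate r = 0.039 per year.
With n = 13: PMT = 5,000,000 / ([((1+r)^n − 1)/r] × (1+r)) = CHF 291,257.54

CHF 291,257.54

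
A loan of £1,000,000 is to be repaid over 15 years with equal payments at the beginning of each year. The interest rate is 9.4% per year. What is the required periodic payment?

Level annuity due; solve PV = PMT × [(1 − (1+r)^−n)/r] × (1+r) for PMT.
Periodic rate r = 0.094 per year.
With n = 15: PMT = 1,000,000 / ([(1 − (1+r)^−n)/r] × (1+r)) = £116,090.56

£116,090.56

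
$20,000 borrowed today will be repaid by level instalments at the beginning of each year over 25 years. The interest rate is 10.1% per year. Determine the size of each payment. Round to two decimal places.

Level annuity due; solve PV = PMT × [(1 − (1+r)^−n)/r] × (1+r) for PMT.
Periodic rate r = 0.101 per year.
With n = 25: PMT = 20,000 / ([(1 − (1+r)^−n)/r] × (1+r)) = $2,016.64

$2,016.64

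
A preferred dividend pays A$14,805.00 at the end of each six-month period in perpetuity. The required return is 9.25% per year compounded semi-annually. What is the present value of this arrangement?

Periodic rate r = 0.0925/2 per half-year.
Level perpetuity: PV = PMT / r = 14,805 / (0.0925/2) = A$320,108.11.

A$320,108.11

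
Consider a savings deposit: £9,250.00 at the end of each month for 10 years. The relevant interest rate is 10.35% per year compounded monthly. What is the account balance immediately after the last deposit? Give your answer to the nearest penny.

£1,933,266.79

This is an ordinary annuity: 120 deposits of £9,250.00 at the end of each month.
Periodic rate r = 0.1035/12 per month; n is counted in months.
FV = PMT × [((1+r)^n − 1)/r] = 9,250 × [(1+r)^120 − 1] / r = £1,933,266.79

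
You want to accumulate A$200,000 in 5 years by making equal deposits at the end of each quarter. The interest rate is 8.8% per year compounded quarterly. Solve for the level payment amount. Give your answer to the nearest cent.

Level ordinary annuity; solve FV = PMT × [((1+r)^n − 1)/r] for PMT.
Periodic rate r = 0.088/4 per quarter; n is counted in quarters.
With n = 20: PMT = 200,000 / ([((1+r)^n − 1)/r]) = A$8,068.68

A$8,068.68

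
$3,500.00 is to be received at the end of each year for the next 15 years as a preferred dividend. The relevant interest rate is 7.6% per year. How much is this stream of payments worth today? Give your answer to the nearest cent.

$30,703.97

This is an ordinary annuity: 15 payments of $3,500.00 at the end of each year.
Periodic rate r = 0.076 per year.
PV = PMT × [(1 − (1+r)^−n)/r] = 3,500 × [1 − (1+r)^−15] / r = $30,703.97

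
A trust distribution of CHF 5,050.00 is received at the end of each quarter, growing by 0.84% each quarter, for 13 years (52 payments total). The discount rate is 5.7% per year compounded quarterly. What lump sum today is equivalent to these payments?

Periodic rate r = 0.057/4 per quarter; n is counted in quarters.
Growing ordinary annuity: PV = PMT₁ × [1 − ((1+g)/(1+r))^n] / (r − g) = 5,050 × [1 − ((1+0.0084)/(1+r))^52] / (r − 0.0084) = CHF 224,245.91.

CHF 224,245.91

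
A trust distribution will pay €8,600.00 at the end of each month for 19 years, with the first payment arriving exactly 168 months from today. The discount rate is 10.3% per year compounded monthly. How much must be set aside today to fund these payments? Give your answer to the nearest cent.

Ordinary annuity of 228 payments, first payment at period 168.
Periodic rate r = 0.103/12 per month; n is counted in months.
The ordinary-annuity PV formula values the stream one period before the first payment (period 167); discount that back 167 periods:
PV₀ = 8,600 × [1 − (1+r)^−228] / r × (1+r)^−167 = €206,169.84

€206,169.84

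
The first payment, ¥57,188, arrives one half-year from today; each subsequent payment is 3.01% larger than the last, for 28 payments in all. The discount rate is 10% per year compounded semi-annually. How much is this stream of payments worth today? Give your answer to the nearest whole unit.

¥1,191,969

Periodic rate r = 0.1/2 per half-year; n is counted in half-years.
Growing ordinary annuity: PV = PMT₁ × [1 − ((1+g)/(1+r))^n] / (r − g) = 57,188 × [1 − ((1+0.0301)/(1+r))^28] / (r − 0.0301) = ¥1,191,969.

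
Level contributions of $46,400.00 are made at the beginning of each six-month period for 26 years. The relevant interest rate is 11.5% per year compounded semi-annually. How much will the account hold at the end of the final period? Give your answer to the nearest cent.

$14,767,687.86

This is an annuity due: 52 deposits of $46,400.00 at the beginning of each six-month period.
Periodic rate r = 0.115/2 per half-year; n is counted in half-years.
FV = PMT × [((1+r)^n − 1)/r] × (1+r) = 46,400 × [(1+r)^52 − 1] / r × (1+r) = $14,767,687.86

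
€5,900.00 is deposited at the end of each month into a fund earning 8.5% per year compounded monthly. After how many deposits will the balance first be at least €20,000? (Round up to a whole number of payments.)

4 payments

Periodic rate r = 0.085/12 per month; n is counted in months.
Ordinary annuity FV: 20,000 = 5,900 × [((1+r)^n − 1)/r].
(1+r)^n = 1 + 20,000 × r / 5,900, so n = ln(1 + 20,000·r/5,900) / ln(1+r) = 3.36.
Round up to a whole number of payments: n = 4.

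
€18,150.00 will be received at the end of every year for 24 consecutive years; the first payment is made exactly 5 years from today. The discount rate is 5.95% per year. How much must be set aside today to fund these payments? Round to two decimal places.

Ordinary annuity of 24 payments, first payment at period 5.
Periodic rate r = 0.0595 per year.
The ordinary-annuity PV formula values the stream one period before the first payment (period 4); discount that back 4 periods:
PV₀ = 18,150 × [1 − (1+r)^−24] / r × (1+r)^−4 = €181,609.28

€181,609.28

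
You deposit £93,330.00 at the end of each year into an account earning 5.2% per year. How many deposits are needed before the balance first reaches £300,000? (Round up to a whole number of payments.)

4 payments

Periodic rate r = 0.052 per year.
Ordinary annuity FV: 300,000 = 93,330 × [((1+r)^n − 1)/r].
(1+r)^n = 1 + 300,000 × r / 93,330, so n = ln(1 + 300,000·r/93,330) / ln(1+r) = 3.05.
Round up to a whole number of payments: n = 4.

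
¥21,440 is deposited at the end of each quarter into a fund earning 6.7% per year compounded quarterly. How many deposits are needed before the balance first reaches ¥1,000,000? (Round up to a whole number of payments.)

35 payments

Periodic rate r = 0.067/4 per quarter; n is counted in quarters.
Ordinary annuity FV: 1,000,000 = 21,440 × [((1+r)^n − 1)/r].
(1+r)^n = 1 + 1,000,000 × r / 21,440, so n = ln(1 + 1,000,000·r/21,440) / ln(1+r) = 34.75.
Round up to a whole number of payments: n = 35.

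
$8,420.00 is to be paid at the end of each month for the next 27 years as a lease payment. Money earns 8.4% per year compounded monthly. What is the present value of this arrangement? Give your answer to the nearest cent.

$1,077,350.82

This is an ordinary annuity: 324 payments of $8,420.00 at the end of each month.
Periodic rate r = 0.084/12 per month; n is counted in months.
PV = PMT × [(1 − (1+r)^−n)/r] = 8,420 × [1 − (1+r)^−324] / r = $1,077,350.82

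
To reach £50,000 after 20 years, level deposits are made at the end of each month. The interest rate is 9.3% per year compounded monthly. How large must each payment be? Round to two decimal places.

£72.05

Level ordinary annuity; solve FV = PMT × [((1+r)^n − 1)/r] for PMT.
Periodic rate r = 0.093/12 per month; n is counted in months.
With n = 240: PMT = 50,000 / ([((1+r)^n − 1)/r]) = £72.05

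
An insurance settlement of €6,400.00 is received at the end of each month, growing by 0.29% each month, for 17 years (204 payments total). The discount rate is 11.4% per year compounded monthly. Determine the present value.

Periodic rate r = 0.114/12 per month; n is counted in months.
Growing ordinary annuity: PV = PMT₁ × [1 − ((1+g)/(1+r))^n] / (r − g) = 6,400 × [1 − ((1+0.0029)/(1+r))^204] / (r − 0.0029) = €715,305.31.

€715,305.31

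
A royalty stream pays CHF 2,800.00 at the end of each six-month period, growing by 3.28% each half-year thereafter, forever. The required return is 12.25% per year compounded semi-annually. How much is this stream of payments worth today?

CHF 98,418.28

Periodic rate r = 0.1225/2 per half-year.
Growing perpetuity (Gordon): PV = PMT₁ / (r − g) = 2,800 / (r − 0.0328) = CHF 98,418.28.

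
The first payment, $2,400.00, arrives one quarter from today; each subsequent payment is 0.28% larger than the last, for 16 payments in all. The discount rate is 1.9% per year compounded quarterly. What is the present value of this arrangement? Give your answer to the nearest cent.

Periodic rate r = 0.019/4 per quarter; n is counted in quarters.
Growing ordinary annuity: PV = PMT₁ × [1 − ((1+g)/(1+r))^n] / (r − g) = 2,400 × [1 − ((1+0.0028)/(1+r))^16] / (r − 0.0028) = $37,667.17.

$37,667.17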